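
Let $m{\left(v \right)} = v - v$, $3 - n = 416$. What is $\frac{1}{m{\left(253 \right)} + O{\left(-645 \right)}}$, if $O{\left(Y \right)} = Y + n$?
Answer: $- \frac{1}{1058} \approx -0.00094518$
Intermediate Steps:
$n = -413$ ($n = 3 - 416 = -413$)
$O{\left(Y \right)} = -413 + Y$ ($O{\left(Y \right)} = Y - 413 = -413 + Y$)
$m{\left(v \right)} = 0$
$\frac{1}{m{\left(253 \right)} + O{\left(-645 \right)}} = \frac{1}{0 - 1058} = \frac{1}{-1058} = - \frac{1}{1058}$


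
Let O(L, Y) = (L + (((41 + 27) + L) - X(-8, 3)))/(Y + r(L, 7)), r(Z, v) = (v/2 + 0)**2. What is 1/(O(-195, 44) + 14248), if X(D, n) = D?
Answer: 225/3204544 ≈ 7.0213e-5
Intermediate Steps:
r(Z, v) = v**2/4 (r(Z, v) = (v*(1/2) + 0)**2 = (v/2 + 0)**2 = (v/2)**2 = v**2/4)
O(L, Y) = (76 + 2*L)/(49/4 + Y) (O(L, Y) = (L + (((41 + 27) + L) - 1*(-8)))/(Y + (1/4)*7**2) = (L + ((68 + L) + 8))/(Y + (1/4)*49) = (L + (76 + L))/(Y + 49/4) = (76 + 2*L)/(49/4 + Y))
1/(O(-195, 44) + 14248) = 1/(8*(38 - 195)/(49 + 4*44) + 14248) = 1/(8*(-157)/(49 + 176) + 14248) = 1/(8*(-157)/225 + 14248) = 1/(8*(1/225)*(-157) + 14248) = 1/(-1256/225 + 14248) = 1/(3204544/225) = 225/3204544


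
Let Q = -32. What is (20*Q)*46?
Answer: -29440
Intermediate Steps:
(20*Q)*46 = (20*(-32))*46 = -640*46 = -29440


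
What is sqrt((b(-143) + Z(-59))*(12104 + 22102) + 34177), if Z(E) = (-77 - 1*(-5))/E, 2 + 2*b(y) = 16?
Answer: sqrt(1097774827)/59 ≈ 561.57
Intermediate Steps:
b(y) = 7 (b(y) = -1 + (1/2)*16 = -1 + 8 = 7)
Z(E) = -72/E (Z(E) = (-77 + 5)/E = -72/E)
sqrt((b(-143) + Z(-59))*(12104 + 22102) + 34177) = sqrt((7 - 72/(-59))*(12104 + 22102) + 34177) = sqrt((7 - 72*(-1/59))*34206 + 34177) = sqrt((7 + 72/59)*34206 + 34177) = sqrt((485/59)*34206 + 34177) = sqrt(16589910/59 + 34177) = sqrt(18606353/59) = sqrt(1097774827)/59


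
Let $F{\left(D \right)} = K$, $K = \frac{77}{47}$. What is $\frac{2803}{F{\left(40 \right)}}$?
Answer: $\frac{131741}{77} \approx 1710.9$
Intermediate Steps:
$K = \frac{77}{47}$ ($K = 77 \cdot \frac{1}{47} = \frac{77}{47} \approx 1.6383$)
$F{\left(D \right)} = \frac{77}{47}$
$\frac{2803}{F{\left(40 \right)}} = \frac{2803}{\frac{77}{47}} = 2803 \cdot \frac{47}{77} = \frac{131741}{77}$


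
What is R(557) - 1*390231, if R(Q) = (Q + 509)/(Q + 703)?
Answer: -245844997/630 ≈ -3.9023e+5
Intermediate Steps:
R(Q) = (509 + Q)/(703 + Q)
R(557) - 1*390231 = (509 + 557)/(703 + 557) - 1*390231 = 1066/1260 - 390231 = (1/1260)*1066 - 390231 = 533/630 - 390231 = -245844997/630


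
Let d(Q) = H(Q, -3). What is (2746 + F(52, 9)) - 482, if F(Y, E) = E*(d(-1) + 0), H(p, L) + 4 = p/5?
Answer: 11131/5 ≈ 2226.2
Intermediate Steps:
H(p, L) = -4 + p/5
d(Q) = -4 + Q/5
F(Y, E) = -21*E/5 (F(Y, E) = E*((-4 + (⅕)*(-1)) + 0) = E*((-4 - ⅕) + 0) = E*(-21/5 + 0) = E*(-21/5) = -21*E/5)
(2746 + F(52, 9)) - 482 = (2746 - 21/5*9) - 482 = (2746 - 189/5) - 482 = 13541/5 - 482 = 11131/5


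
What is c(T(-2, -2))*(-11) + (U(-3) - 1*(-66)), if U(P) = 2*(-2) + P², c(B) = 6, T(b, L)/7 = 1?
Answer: 5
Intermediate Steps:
T(b, L) = 7 (T(b, L) = 7*1 = 7)
U(P) = -4 + P²
c(T(-2, -2))*(-11) + (U(-3) - 1*(-66)) = 6*(-11) + ((-4 + (-3)²) - 1*(-66)) = -66 + ((-4 + 9) + 66) = -66 + (5 + 66) = -66 + 71 = 5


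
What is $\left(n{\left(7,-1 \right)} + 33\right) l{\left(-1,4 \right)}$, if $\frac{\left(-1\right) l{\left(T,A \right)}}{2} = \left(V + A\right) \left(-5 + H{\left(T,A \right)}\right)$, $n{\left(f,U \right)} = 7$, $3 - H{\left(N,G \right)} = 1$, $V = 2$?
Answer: $1440$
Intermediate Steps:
$H{\left(N,G \right)} = 2$ ($H{\left(N,G \right)} = 3 - 1 = 2$)
$l{\left(T,A \right)} = 12 + 6 A$ ($l{\left(T,A \right)} = - 2 \left(2 + A\right) \left(-5 + 2\right) = - 2 \left(2 + A\right) \left(-3\right) = - 2 \left(-6 - 3 A\right) = 12 + 6 A$)
$\left(n{\left(7,-1 \right)} + 33\right) l{\left(-1,4 \right)} = \left(7 + 33\right) \left(12 + 6 \cdot 4\right) = 40 \left(12 + 24\right) = 40 \cdot 36 = 1440$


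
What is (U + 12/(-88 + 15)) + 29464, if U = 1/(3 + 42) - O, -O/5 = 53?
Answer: 97659298/3285 ≈ 29729.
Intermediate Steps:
O = -265 (O = -5*53 = -265)
U = 11926/45 (U = 1/(3 + 42) - 1*(-265) = 1/45 + 265 = 11926/45 ≈ 265.02)
(U + 12/(-88 + 15)) + 29464 = (11926/45 + 12/(-88 + 15)) + 29464 = (11926/45 + 12/(-73)) + 29464 = (11926/45 - 1/73*12) + 29464 = (11926/45 - 12/73) + 29464 = 870058/3285 + 29464 = 97659298/3285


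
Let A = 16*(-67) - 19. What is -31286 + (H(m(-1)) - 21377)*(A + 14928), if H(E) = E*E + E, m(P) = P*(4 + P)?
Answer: -295741813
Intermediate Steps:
A = -1091 (A = -1072 - 19 = -1091)
H(E) = E + E**2 (H(E) = E**2 + E = E + E**2)
-31286 + (H(m(-1)) - 21377)*(A + 14928) = -31286 + ((-(4 - 1))*(1 - (4 - 1)) - 21377)*(-1091 + 14928) = -31286 + ((-1*3)*(1 - 1*3) - 21377)*13837 = -31286 + (-3*(1 - 3) - 21377)*13837 = -31286 + (-3*(-2) - 21377)*13837 = -31286 + (6 - 21377)*13837 = -31286 - 21371*13837 = -31286 - 295710527 = -295741813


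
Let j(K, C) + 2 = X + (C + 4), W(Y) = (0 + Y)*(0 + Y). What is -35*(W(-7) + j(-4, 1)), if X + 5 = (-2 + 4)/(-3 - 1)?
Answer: -3255/2 ≈ -1627.5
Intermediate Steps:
W(Y) = Y² (W(Y) = Y*Y = Y²)
X = -11/2 (X = -5 + (-2 + 4)/(-3 - 1) = -5 + 2/(-4) = -5 + 2*(-¼) = -5 - ½ = -11/2 ≈ -5.5000)
j(K, C) = -7/2 + C (j(K, C) = -2 + (-11/2 + (C + 4)) = -2 + (-11/2 + (4 + C)) = -2 + (-3/2 + C) = -7/2 + C)
-35*(W(-7) + j(-4, 1)) = -35*((-7)² + (-7/2 + 1)) = -35*(49 - 5/2) = -35*93/2 = -3255/2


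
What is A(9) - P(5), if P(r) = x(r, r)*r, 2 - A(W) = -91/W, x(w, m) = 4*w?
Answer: -791/9 ≈ -87.889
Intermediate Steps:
A(W) = 2 + 91/W (A(W) = 2 - (-91)/W = 2 + 91/W)
P(r) = 4*r² (P(r) = (4*r)*r = 4*r²)
A(9) - P(5) = (2 + 91/9) - 4*5² = (2 + 91*(⅑)) - 4*25 = (2 + 91/9) - 1*100 = 109/9 - 100 = -791/9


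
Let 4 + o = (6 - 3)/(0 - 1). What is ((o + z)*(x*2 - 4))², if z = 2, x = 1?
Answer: 100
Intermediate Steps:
o = -7 (o = -4 + (6 - 3)/(0 - 1) = -4 + 3/(-1) = -4 + 3*(-1) = -4 - 3 = -7)
((o + z)*(x*2 - 4))² = ((-7 + 2)*(1*2 - 4))² = (-5*(2 - 4))² = (-5*(-2))² = 10² = 100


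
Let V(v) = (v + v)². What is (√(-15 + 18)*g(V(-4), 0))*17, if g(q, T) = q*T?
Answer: 0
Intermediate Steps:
V(v) = 4*v² (V(v) = (2*v)² = 4*v²)
g(q, T) = T*q
(√(-15 + 18)*g(V(-4), 0))*17 = (√(-15 + 18)*(0*(4*(-4)²)))*17 = (√3*(0*(4*16)))*17 = (√3*(0*64))*17 = (√3*0)*17 = 0*17 = 0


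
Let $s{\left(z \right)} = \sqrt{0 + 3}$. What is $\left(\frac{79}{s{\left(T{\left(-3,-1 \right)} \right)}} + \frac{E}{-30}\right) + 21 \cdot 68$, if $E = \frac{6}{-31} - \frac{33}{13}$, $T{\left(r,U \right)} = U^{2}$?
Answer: $\frac{5755207}{4030} + \frac{79 \sqrt{3}}{3} \approx 1473.7$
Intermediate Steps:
$s{\left(z \right)} = \sqrt{3}$
$E = - \frac{1101}{403}$ ($E = 6 \left(- \frac{1}{31}\right) - \frac{33}{13} = - \frac{6}{31} - \frac{33}{13} = - \frac{1101}{403} \approx -2.732$)
$\left(\frac{79}{s{\left(T{\left(-3,-1 \right)} \right)}} + \frac{E}{-30}\right) + 21 \cdot 68 = \left(\frac{79}{\sqrt{3}} - \frac{1101}{403 \left(-30\right)}\right) + 21 \cdot 68 = \left(79 \frac{\sqrt{3}}{3} - - \frac{367}{4030}\right) + 1428 = \left(\frac{79 \sqrt{3}}{3} + \frac{367}{4030}\right) + 1428 = \left(\frac{367}{4030} + \frac{79 \sqrt{3}}{3}\right) + 1428 = \frac{5755207}{4030} + \frac{79 \sqrt{3}}{3}$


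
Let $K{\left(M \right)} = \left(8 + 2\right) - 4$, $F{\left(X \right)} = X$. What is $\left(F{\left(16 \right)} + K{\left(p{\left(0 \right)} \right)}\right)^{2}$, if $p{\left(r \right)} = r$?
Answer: $484$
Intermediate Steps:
$K{\left(M \right)} = 6$ ($K{\left(M \right)} = 10 - 4 = 6$)
$\left(F{\left(16 \right)} + K{\left(p{\left(0 \right)} \right)}\right)^{2} = \left(16 + 6\right)^{2} = 22^{2} = 484$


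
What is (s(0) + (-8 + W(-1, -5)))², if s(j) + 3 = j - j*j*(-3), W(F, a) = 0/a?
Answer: 121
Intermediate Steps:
W(F, a) = 0
s(j) = -3 + j + 3*j² (s(j) = -3 + (j - j*j*(-3)) = -3 + (j - j²*(-3)) = -3 + (j - (-3)*j²) = -3 + (j + 3*j²) = -3 + j + 3*j²)
(s(0) + (-8 + W(-1, -5)))² = ((-3 + 0 + 3*0²) + (-8 + 0))² = ((-3 + 0 + 3*0) - 8)² = ((-3 + 0 + 0) - 8)² = (-3 - 8)² = (-11)² = 121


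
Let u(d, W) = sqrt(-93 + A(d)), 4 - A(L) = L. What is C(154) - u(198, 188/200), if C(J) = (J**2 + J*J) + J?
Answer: 47586 - I*sqrt(287) ≈ 47586.0 - 16.941*I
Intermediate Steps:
A(L) = 4 - L
u(d, W) = sqrt(-89 - d) (u(d, W) = sqrt(-93 + (4 - d)) = sqrt(-89 - d))
C(J) = J + 2*J**2 (C(J) = (J**2 + J**2) + J = 2*J**2 + J = J + 2*J**2)
C(154) - u(198, 188/200) = 154*(1 + 2*154) - sqrt(-89 - 1*198) = 154*(1 + 308) - sqrt(-89 - 198) = 154*309 - sqrt(-287) = 47586 - I*sqrt(287)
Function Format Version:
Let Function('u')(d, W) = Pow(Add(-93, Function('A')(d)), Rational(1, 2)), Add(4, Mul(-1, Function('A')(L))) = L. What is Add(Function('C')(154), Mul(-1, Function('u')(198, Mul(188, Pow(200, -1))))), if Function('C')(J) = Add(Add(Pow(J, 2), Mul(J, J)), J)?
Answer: Add(47586, Mul(-1, I, Pow(287, Rational(1, 2)))) ≈ Add(47586., Mul(-16.941, I))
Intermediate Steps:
Function('A')(L) = Add(4, Mul(-1, L))
Function('u')(d, W) = Pow(Add(-89, Mul(-1, d)), Rational(1, 2)) (Function('u')(d, W) = Pow(Add(-93, Add(4, Mul(-1, d))), Rational(1, 2)) = Pow(Add(-89, Mul(-1, d)), Rational(1, 2)))
Function('C')(J) = Add(J, Mul(2, Pow(J, 2))) (Function('C')(J) = Add(Add(Pow(J, 2), Pow(J, 2)), J) = Add(Mul(2, Pow(J, 2)), J) = Add(J, Mul(2, Pow(J, 2))))
Add(Function('C')(154), Mul(-1, Function('u')(198, Mul(188, Pow(200, -1))))) = Add(Mul(154, Add(1, Mul(2, 154))), Mul(-1, Pow(Add(-89, Mul(-1, 198)), Rational(1, 2)))) = Add(Mul(154, Add(1, 308)), Mul(-1, Pow(Add(-89, -198), Rational(1, 2)))) = Add(Mul(154, 309), Mul(-1, Pow(-287, Rational(1, 2)))) = Add(47586, Mul(-1, Mul(I, Pow(287, Rational(1, 2))))) = Add(47586, Mul(-1, I, Pow(287, Rational(1, 2))))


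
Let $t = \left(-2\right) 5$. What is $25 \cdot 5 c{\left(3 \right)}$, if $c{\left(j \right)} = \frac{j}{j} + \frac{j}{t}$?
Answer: $\frac{175}{2} \approx 87.5$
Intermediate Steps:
$t = -10$
$c{\left(j \right)} = 1 - \frac{j}{10}$ ($c{\left(j \right)} = \frac{j}{j} + \frac{j}{-10} = 1 + j \left(- \frac{1}{10}\right) = 1 - \frac{j}{10}$)
$25 \cdot 5 c{\left(3 \right)} = 25 \cdot 5 \left(1 - \frac{3}{10}\right) = 125 \left(1 - \frac{3}{10}\right) = 125 \cdot \frac{7}{10} = \frac{175}{2}$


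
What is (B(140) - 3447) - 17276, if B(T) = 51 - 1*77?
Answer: -20749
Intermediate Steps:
B(T) = -26 (B(T) = 51 - 77 = -26)
(B(140) - 3447) - 17276 = (-26 - 3447) - 17276 = -3473 - 17276 = -20749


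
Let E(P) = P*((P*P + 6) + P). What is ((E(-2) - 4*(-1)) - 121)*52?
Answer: -6916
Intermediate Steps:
E(P) = P*(6 + P + P**2) (E(P) = P*((P**2 + 6) + P) = P*((6 + P**2) + P) = P*(6 + P + P**2))
((E(-2) - 4*(-1)) - 121)*52 = ((-2*(6 - 2 + (-2)**2) - 4*(-1)) - 121)*52 = ((-2*(6 - 2 + 4) + 4) - 121)*52 = ((-2*8 + 4) - 121)*52 = ((-16 + 4) - 121)*52 = (-12 - 121)*52 = -133*52 = -6916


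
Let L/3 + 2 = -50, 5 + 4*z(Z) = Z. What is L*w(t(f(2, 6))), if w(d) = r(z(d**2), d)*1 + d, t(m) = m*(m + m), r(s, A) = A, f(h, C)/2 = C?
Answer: -89856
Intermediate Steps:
f(h, C) = 2*C
z(Z) = -5/4 + Z/4
L = -156 (L = -6 + 3*(-50) = -6 - 150 = -156)
t(m) = 2*m**2 (t(m) = m*(2*m) = 2*m**2)
w(d) = 2*d (w(d) = d*1 + d = d + d = 2*d)
L*w(t(f(2, 6))) = -312*2*(2*6)**2 = -312*2*12**2 = -312*2*144 = -312*288 = -156*576 = -89856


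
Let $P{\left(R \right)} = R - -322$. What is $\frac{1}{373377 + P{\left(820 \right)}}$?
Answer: $\frac{1}{374519} \approx 2.6701 \cdot 10^{-6}$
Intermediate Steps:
$P{\left(R \right)} = 322 + R$ ($P{\left(R \right)} = R + 322 = 322 + R$)
$\frac{1}{373377 + P{\left(820 \right)}} = \frac{1}{373377 + \left(322 + 820\right)} = \frac{1}{373377 + 1142} = \frac{1}{374519}$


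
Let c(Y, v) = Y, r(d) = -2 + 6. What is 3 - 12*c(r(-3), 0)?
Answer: -45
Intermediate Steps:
r(d) = 4
3 - 12*c(r(-3), 0) = 3 - 12*4 = 3 - 48 = -45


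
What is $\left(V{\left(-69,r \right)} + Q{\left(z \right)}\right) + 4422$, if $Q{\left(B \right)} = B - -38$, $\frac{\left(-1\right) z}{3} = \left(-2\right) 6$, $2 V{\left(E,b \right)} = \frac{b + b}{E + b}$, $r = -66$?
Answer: $\frac{202342}{45} \approx 4496.5$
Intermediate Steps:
$V{\left(E,b \right)} = \frac{b}{E + b}$ ($V{\left(E,b \right)} = \frac{\left(b + b\right) \frac{1}{E + b}}{2} = \frac{2 b \frac{1}{E + b}}{2} = \frac{b}{E + b}$)
$z = 36$ ($z = - 3 \left(\left(-2\right) 6\right) = \left(-3\right) \left(-12\right) = 36$)
$Q{\left(B \right)} = 38 + B$ ($Q{\left(B \right)} = B + 38 = 38 + B$)
$\left(V{\left(-69,r \right)} + Q{\left(z \right)}\right) + 4422 = \left(- \frac{66}{-69 - 66} + \left(38 + 36\right)\right) + 4422 = \left(- \frac{66}{-135} + 74\right) + 4422 = \left(\left(-66\right) \left(- \frac{1}{135}\right) + 74\right) + 4422 = \left(\frac{22}{45} + 74\right) + 4422 = \frac{3352}{45} + 4422 = \frac{202342}{45}$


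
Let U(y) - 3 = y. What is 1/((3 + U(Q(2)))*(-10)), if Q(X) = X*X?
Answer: -1/100 ≈ -0.010000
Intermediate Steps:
Q(X) = X²
U(y) = 3 + y
1/((3 + U(Q(2)))*(-10)) = 1/((3 + (3 + 2²))*(-10)) = 1/((3 + (3 + 4))*(-10)) = 1/((3 + 7)*(-10)) = 1/(10*(-10)) = 1/(-100) = -1/100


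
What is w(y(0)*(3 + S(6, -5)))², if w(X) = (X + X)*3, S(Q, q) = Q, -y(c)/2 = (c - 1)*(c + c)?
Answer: 0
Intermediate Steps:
y(c) = -4*c*(-1 + c) (y(c) = -2*(c - 1)*(c + c) = -2*(-1 + c)*2*c = -4*c*(-1 + c))
w(X) = 6*X (w(X) = (2*X)*3 = 6*X)
w(y(0)*(3 + S(6, -5)))² = (6*((4*0*(1 - 1*0))*(3 + 6)))² = (6*((4*0*(1 + 0))*9))² = (6*((4*0*1)*9))² = (6*(0*9))² = (6*0)² = 0² = 0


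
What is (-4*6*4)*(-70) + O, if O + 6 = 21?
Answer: 6735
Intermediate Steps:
O = 15 (O = -6 + 21 = 15)
(-4*6*4)*(-70) + O = (-4*6*4)*(-70) + 15 = -24*4*(-70) + 15 = -96*(-70) + 15 = 6720 + 15 = 6735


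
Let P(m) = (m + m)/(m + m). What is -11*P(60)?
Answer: -11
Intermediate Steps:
P(m) = 1 (P(m) = (2*m)/((2*m)) = (2*m)*(1/(2*m)) = 1)
-11*P(60) = -11*1 = -11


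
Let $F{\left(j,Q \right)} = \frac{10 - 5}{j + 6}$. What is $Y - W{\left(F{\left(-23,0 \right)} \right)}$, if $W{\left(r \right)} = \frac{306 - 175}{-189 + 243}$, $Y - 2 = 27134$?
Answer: $\frac{1465213}{54} \approx 27134.0$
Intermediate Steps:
$Y = 27136$ ($Y = 2 + 27134 = 27136$)
$F{\left(j,Q \right)} = \frac{5}{6 + j}$
$W{\left(r \right)} = \frac{131}{54}$
$Y - W{\left(F{\left(-23,0 \right)} \right)} = 27136 - \frac{131}{54} = \frac{1465213}{54}$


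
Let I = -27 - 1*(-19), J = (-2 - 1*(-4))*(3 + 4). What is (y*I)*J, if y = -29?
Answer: 3248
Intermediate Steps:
J = 14 (J = (-2 + 4)*7 = 2*7 = 14)
I = -8 (I = -27 + 19 = -8)
(y*I)*J = -29*(-8)*14 = 232*14 = 3248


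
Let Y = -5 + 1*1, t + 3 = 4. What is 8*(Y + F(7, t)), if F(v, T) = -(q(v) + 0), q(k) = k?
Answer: -88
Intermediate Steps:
t = 1 (t = -3 + 4 = 1)
Y = -4 (Y = -5 + 1 = -4)
F(v, T) = -v (F(v, T) = -(v + 0) = -v)
8*(Y + F(7, t)) = 8*(-4 - 1*7) = 8*(-4 - 7) = 8*(-11) = -88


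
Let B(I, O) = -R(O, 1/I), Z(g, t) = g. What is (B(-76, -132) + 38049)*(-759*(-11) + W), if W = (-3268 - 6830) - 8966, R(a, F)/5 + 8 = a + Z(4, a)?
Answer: -414981235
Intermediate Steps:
R(a, F) = -20 + 5*a (R(a, F) = -40 + 5*(a + 4) = -40 + 5*(4 + a) = -40 + (20 + 5*a) = -20 + 5*a)
W = -19064 (W = -10098 - 8966 = -19064)
B(I, O) = 20 - 5*O (B(I, O) = -(-20 + 5*O) = 20 - 5*O)
(B(-76, -132) + 38049)*(-759*(-11) + W) = ((20 - 5*(-132)) + 38049)*(-759*(-11) - 19064) = ((20 + 660) + 38049)*(8349 - 19064) = (680 + 38049)*(-10715) = 38729*(-10715) = -414981235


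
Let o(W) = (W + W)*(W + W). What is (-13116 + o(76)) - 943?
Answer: 9045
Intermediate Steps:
o(W) = 4*W² (o(W) = (2*W)*(2*W) = 4*W²)
(-13116 + o(76)) - 943 = (-13116 + 4*76²) - 943 = (-13116 + 4*5776) - 943 = (-13116 + 23104) - 943 = 9988 - 943 = 9045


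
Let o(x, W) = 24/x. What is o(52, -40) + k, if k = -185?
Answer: -2399/13 ≈ -184.54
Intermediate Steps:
o(52, -40) + k = 24/52 - 185 = 24*(1/52) - 185 = 6/13 - 185 = -2399/13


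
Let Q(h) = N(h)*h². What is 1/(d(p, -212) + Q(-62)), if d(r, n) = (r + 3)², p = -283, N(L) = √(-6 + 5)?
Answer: 4900/385083521 - 961*I/1540334084 ≈ 1.2725e-5 - 6.2389e-7*I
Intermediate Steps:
N(L) = I (N(L) = √(-1) = I)
Q(h) = I*h²
d(r, n) = (3 + r)²
1/(d(p, -212) + Q(-62)) = 1/((3 - 283)² + I*(-62)²) = 1/((-280)² + I*3844) = 1/(78400 + 3844*I) = (78400 - 3844*I)/6161336336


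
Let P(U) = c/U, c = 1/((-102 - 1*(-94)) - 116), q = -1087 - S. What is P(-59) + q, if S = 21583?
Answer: -165853719/7316 ≈ -22670.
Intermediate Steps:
q = -22670 (q = -1087 - 1*21583 = -1087 - 21583 = -22670)
c = -1/124 (c = 1/((-102 + 94) - 116) = 1/(-8 - 116) = 1/(-124) = -1/124 ≈ -0.0080645)
P(U) = -1/(124*U)
P(-59) + q = -1/124/(-59) - 22670 = -1/124*(-1/59) - 22670 = 1/7316 - 22670 = -165853719/7316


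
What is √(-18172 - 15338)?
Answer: I*√33510 ≈ 183.06*I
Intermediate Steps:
√(-18172 - 15338) = √(-33510) = I*√33510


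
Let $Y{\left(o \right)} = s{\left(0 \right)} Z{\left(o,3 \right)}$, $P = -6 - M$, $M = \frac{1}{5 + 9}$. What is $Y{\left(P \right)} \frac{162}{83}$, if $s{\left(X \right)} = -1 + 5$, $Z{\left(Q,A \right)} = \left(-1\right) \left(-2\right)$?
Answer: $\frac{1296}{83} \approx 15.614$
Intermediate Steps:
$Z{\left(Q,A \right)} = 2$
$s{\left(X \right)} = 4$
$M = \frac{1}{14} \approx 0.071429$
$P = - \frac{85}{14}$ ($P = -6 - \frac{1}{14} = - \frac{85}{14} \approx -6.0714$)
$Y{\left(o \right)} = 8$ ($Y{\left(o \right)} = 4 \cdot 2 = 8$)
$Y{\left(P \right)} \frac{162}{83} = 8 \cdot \frac{162}{83} = \frac{1296}{83}$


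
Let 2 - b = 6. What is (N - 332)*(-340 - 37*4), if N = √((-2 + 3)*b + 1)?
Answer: 162016 - 488*I*√3 ≈ 1.6202e+5 - 845.24*I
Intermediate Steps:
b = -4 (b = 2 - 1*6 = 2 - 6 = -4)
N = I*√3 (N = √((-2 + 3)*(-4) + 1) = √(1*(-4) + 1) = √(-4 + 1) = √(-3) = I*√3 ≈ 1.732*I)
(N - 332)*(-340 - 37*4) = (I*√3 - 332)*(-340 - 37*4) = (-332 + I*√3)*(-340 - 148) = (-332 + I*√3)*(-488) = 162016 - 488*I*√3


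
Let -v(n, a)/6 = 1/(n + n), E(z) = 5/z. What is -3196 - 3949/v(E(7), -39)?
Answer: -47371/21 ≈ -2255.8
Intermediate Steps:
v(n, a) = -3/n (v(n, a) = -6/(n + n) = -6*1/(2*n) = -3/n)
-3196 - 3949/v(E(7), -39) = -3196 - 3949/((-3/(5/7))) = -3196 - 3949/((-3/(5*(1/7)))) = -3196 - 3949/((-3/5/7)) = -3196 - 3949/((-3*7/5)) = -3196 - 3949/(-21/5) = -3196 - 3949*(-5)/21 = -3196 - 1*(-19745/21) = -3196 + 19745/21 = -47371/21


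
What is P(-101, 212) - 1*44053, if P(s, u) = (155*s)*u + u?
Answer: -3362701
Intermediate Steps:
P(s, u) = u + 155*s*u (P(s, u) = 155*s*u + u = u + 155*s*u)
P(-101, 212) - 1*44053 = 212*(1 + 155*(-101)) - 1*44053 = 212*(1 - 15655) - 44053 = 212*(-15654) - 44053 = -3318648 - 44053 = -3362701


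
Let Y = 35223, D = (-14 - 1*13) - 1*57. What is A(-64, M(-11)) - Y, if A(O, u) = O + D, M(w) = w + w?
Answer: -35371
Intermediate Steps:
M(w) = 2*w
D = -84 (D = (-14 - 13) - 57 = -27 - 57 = -84)
A(O, u) = -84 + O (A(O, u) = O - 84 = -84 + O)
A(-64, M(-11)) - Y = (-84 - 64) - 1*35223 = -148 - 35223 = -35371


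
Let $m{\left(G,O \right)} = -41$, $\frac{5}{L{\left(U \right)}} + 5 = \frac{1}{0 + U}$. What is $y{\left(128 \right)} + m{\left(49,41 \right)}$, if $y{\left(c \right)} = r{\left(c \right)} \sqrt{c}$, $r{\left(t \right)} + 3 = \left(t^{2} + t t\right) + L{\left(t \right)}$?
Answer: $-41 + \frac{167489560 \sqrt{2}}{639} \approx 3.7064 \cdot 10^{5}$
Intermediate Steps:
$L{\left(U \right)} = \frac{5}{-5 + \frac{1}{U}}$ ($L{\left(U \right)} = \frac{5}{-5 + \frac{1}{0 + U}} = \frac{5}{-5 + \frac{1}{U}}$)
$r{\left(t \right)} = -3 + 2 t^{2} - \frac{5 t}{-1 + 5 t}$ ($r{\left(t \right)} = -3 - \left(- t^{2} - t t + \frac{5 t}{-1 + 5 t}\right) = -3 + \left(\left(t^{2} + t^{2}\right) - \frac{5 t}{-1 + 5 t}\right) = -3 + \left(2 t^{2} - \frac{5 t}{-1 + 5 t}\right) = -3 + 2 t^{2} - \frac{5 t}{-1 + 5 t}$)
$y{\left(c \right)} = \frac{\sqrt{c} \left(- 5 c + \left(-1 + 5 c\right) \left(-3 + 2 c^{2}\right)\right)}{-1 + 5 c}$ ($y{\left(c \right)} = \frac{- 5 c + \left(-1 + 5 c\right) \left(-3 + 2 c^{2}\right)}{-1 + 5 c} \sqrt{c} = \frac{\sqrt{c} \left(- 5 c + \left(-1 + 5 c\right) \left(-3 + 2 c^{2}\right)\right)}{-1 + 5 c}$)
$y{\left(128 \right)} + m{\left(49,41 \right)} = \frac{\sqrt{128} \left(3 - 2560 - 2 \cdot 128^{2} + 10 \cdot 128^{3}\right)}{-1 + 5 \cdot 128} - 41 = \frac{8 \sqrt{2} \left(3 - 2560 - 32768 + 10 \cdot 2097152\right)}{-1 + 640} - 41 = \frac{8 \sqrt{2} \left(3 - 2560 - 32768 + 20971520\right)}{639} - 41 = 8 \sqrt{2} \cdot \frac{1}{639} \cdot 20936195 - 41 = \frac{167489560 \sqrt{2}}{639} - 41 = -41 + \frac{167489560 \sqrt{2}}{639}$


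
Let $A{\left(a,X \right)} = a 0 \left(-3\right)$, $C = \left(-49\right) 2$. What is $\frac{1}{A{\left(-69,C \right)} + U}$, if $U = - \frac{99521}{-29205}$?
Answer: $\frac{29205}{99521} \approx 0.29346$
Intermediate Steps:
$C = -98$
$A{\left(a,X \right)} = 0$ ($A{\left(a,X \right)} = 0 \left(-3\right) = 0$)
$U = \frac{99521}{29205}$ ($U = \left(-99521\right) \left(- \frac{1}{29205}\right) = \frac{99521}{29205} \approx 3.4077$)
$\frac{1}{A{\left(-69,C \right)} + U} = \frac{1}{0 + \frac{99521}{29205}} = \frac{1}{\frac{99521}{29205}} = \frac{29205}{99521}$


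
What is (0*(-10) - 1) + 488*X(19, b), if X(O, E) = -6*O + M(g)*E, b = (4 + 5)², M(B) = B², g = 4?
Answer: 576815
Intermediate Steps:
b = 81 (b = 9² = 81)
X(O, E) = -6*O + 16*E (X(O, E) = -6*O + 4²*E = -6*O + 16*E)
(0*(-10) - 1) + 488*X(19, b) = (0*(-10) - 1) + 488*(-6*19 + 16*81) = (0 - 1) + 488*(-114 + 1296) = -1 + 488*1182 = -1 + 576816 = 576815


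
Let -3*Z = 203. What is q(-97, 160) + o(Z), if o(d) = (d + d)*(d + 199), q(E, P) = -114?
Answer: -160990/9 ≈ -17888.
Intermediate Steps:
Z = -203/3 (Z = -⅓*203 = -203/3 ≈ -67.667)
o(d) = 2*d*(199 + d) (o(d) = (2*d)*(199 + d) = 2*d*(199 + d))
q(-97, 160) + o(Z) = -114 + 2*(-203/3)*(199 - 203/3) = -114 + 2*(-203/3)*(394/3) = -114 - 159964/9 = -160990/9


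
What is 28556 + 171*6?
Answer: 29582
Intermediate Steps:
28556 + 171*6 = 28556 + 1026 = 29582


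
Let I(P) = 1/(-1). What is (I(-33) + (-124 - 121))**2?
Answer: 60516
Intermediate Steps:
I(P) = -1
(I(-33) + (-124 - 121))**2 = (-1 + (-124 - 121))**2 = (-1 - 245)**2 = (-246)**2 = 60516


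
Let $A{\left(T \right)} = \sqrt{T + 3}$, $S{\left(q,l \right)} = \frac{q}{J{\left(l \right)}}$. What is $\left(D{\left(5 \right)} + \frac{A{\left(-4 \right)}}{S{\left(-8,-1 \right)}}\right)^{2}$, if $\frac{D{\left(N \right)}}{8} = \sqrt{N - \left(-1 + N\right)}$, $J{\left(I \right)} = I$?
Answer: $\frac{\left(64 + i\right)^{2}}{64} \approx 63.984 + 2.0 i$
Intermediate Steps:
$S{\left(q,l \right)} = \frac{q}{l}$
$D{\left(N \right)} = 8$ ($D{\left(N \right)} = 8 \sqrt{N - \left(-1 + N\right)} = 8 \sqrt{1} = 8 \cdot 1 = 8$)
$A{\left(T \right)} = \sqrt{3 + T}$
$\left(D{\left(5 \right)} + \frac{A{\left(-4 \right)}}{S{\left(-8,-1 \right)}}\right)^{2} = \left(8 + \frac{\sqrt{3 - 4}}{\left(-8\right) \frac{1}{-1}}\right)^{2} = \left(8 + \frac{\sqrt{-1}}{\left(-8\right) \left(-1\right)}\right)^{2} = \left(8 + \frac{i}{8}\right)^{2}$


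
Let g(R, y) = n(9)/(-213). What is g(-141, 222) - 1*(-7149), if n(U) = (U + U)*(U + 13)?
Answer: 507447/71 ≈ 7147.1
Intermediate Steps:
n(U) = 2*U*(13 + U) (n(U) = (2*U)*(13 + U) = 2*U*(13 + U))
g(R, y) = -132/71 (g(R, y) = (2*9*(13 + 9))/(-213) = (2*9*22)*(-1/213) = 396*(-1/213) = -132/71)
g(-141, 222) - 1*(-7149) = -132/71 - 1*(-7149) = -132/71 + 7149 = 507447/71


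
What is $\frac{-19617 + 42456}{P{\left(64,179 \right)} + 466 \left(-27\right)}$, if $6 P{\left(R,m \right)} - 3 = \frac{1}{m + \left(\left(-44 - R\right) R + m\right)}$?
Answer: $- \frac{898120836}{494754907} \approx -1.8153$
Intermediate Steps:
$P{\left(R,m \right)} = \frac{1}{2} + \frac{1}{6 \left(2 m + R \left(-44 - R\right)\right)}$ ($P{\left(R,m \right)} = \frac{1}{2} + \frac{1}{6 \left(m + \left(\left(-44 - R\right) R + m\right)\right)} = \frac{1}{2} + \frac{1}{6 \left(m + \left(R \left(-44 - R\right) + m\right)\right)} = \frac{1}{2} + \frac{1}{6 \left(m + \left(m + R \left(-44 - R\right)\right)\right)} = \frac{1}{2} + \frac{1}{6 \left(2 m + R \left(-44 - R\right)\right)}$)
$\frac{-19617 + 42456}{P{\left(64,179 \right)} + 466 \left(-27\right)} = \frac{-19617 + 42456}{\frac{- \frac{1}{6} + \frac{64^{2}}{2} - 179 + 22 \cdot 64}{64^{2} - 358 + 44 \cdot 64} + 466 \left(-27\right)} = \frac{22839}{\frac{- \frac{1}{6} + \frac{1}{2} \cdot 4096 - 179 + 1408}{4096 - 358 + 2816} - 12582} = \frac{22839}{\frac{- \frac{1}{6} + 2048 - 179 + 1408}{6554} - 12582} = \frac{22839}{\frac{1}{6554} \cdot \frac{19661}{6} - 12582} = \frac{22839}{\frac{19661}{39324} - 12582} = \frac{22839}{- \frac{494754907}{39324}} = 22839 \left(- \frac{39324}{494754907}\right) = - \frac{898120836}{494754907}$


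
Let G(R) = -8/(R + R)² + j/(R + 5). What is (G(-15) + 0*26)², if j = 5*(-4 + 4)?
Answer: 4/50625 ≈ 7.9012e-5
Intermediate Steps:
j = 0 (j = 5*0 = 0)
G(R) = -2/R² (G(R) = -8/(R + R)² + 0/(R + 5) = -8*1/(4*R²) + 0/(5 + R) = -8*1/(4*R²) + 0 = -2/R² + 0 = -2/R²)
(G(-15) + 0*26)² = (-2/(-15)² + 0*26)² = (-2*1/225 + 0)² = (-2/225 + 0)² = (-2/225)² = 4/50625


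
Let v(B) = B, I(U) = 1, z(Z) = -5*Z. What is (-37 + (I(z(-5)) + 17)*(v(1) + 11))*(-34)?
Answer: -6086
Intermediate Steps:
(-37 + (I(z(-5)) + 17)*(v(1) + 11))*(-34) = (-37 + (1 + 17)*(1 + 11))*(-34) = (-37 + 18*12)*(-34) = (-37 + 216)*(-34) = 179*(-34) = -6086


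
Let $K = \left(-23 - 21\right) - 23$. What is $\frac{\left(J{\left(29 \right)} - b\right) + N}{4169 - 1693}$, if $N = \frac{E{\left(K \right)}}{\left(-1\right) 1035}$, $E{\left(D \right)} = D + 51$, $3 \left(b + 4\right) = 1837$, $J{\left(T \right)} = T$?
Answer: $- \frac{299797}{1281330} \approx -0.23397$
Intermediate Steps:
$b = \frac{1825}{3}$ ($b = -4 + \frac{1}{3} \cdot 1837 = -4 + \frac{1837}{3} = \frac{1825}{3} \approx 608.33$)
$K = -67$ ($K = -44 - 23 = -67$)
$E{\left(D \right)} = 51 + D$
$N = \frac{16}{1035}$ ($N = \frac{51 - 67}{\left(-1\right) 1035} = - \frac{16}{-1035} = \left(-16\right) \left(- \frac{1}{1035}\right) = \frac{16}{1035} \approx 0.015459$)
$\frac{\left(J{\left(29 \right)} - b\right) + N}{4169 - 1693} = \frac{\left(29 - \frac{1825}{3}\right) + \frac{16}{1035}}{4169 - 1693} = \frac{\left(29 - \frac{1825}{3}\right) + \frac{16}{1035}}{2476} = \left(- \frac{1738}{3} + \frac{16}{1035}\right) \frac{1}{2476} = \left(- \frac{599594}{1035}\right) \frac{1}{2476} = - \frac{299797}{1281330}$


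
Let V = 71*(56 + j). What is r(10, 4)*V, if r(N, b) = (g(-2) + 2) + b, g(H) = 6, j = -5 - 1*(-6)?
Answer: 48564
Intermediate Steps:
j = 1 (j = -5 + 6 = 1)
r(N, b) = 8 + b (r(N, b) = (6 + 2) + b = 8 + b)
V = 4047 (V = 71*(56 + 1) = 71*57 = 4047)
r(10, 4)*V = (8 + 4)*4047 = 12*4047 = 48564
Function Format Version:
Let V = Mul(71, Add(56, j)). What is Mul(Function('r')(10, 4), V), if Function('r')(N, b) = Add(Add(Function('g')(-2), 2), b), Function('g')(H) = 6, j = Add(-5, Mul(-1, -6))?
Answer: 48564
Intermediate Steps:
j = 1 (j = Add(-5, 6) = 1)
Function('r')(N, b) = Add(8, b) (Function('r')(N, b) = Add(Add(6, 2), b) = Add(8, b))
V = 4047 (V = Mul(71, Add(56, 1)) = Mul(71, 57) = 4047)
Mul(Function('r')(10, 4), V) = Mul(Add(8, 4), 4047) = Mul(12, 4047) = 48564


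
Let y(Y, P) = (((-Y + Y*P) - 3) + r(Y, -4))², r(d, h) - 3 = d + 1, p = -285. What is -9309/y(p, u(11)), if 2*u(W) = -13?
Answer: -37236/13741849 ≈ -0.0027097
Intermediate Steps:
u(W) = -13/2 (u(W) = (½)*(-13) = -13/2)
r(d, h) = 4 + d (r(d, h) = 3 + (d + 1) = 3 + (1 + d) = 4 + d)
y(Y, P) = (1 + P*Y)² (y(Y, P) = (((-Y + Y*P) - 3) + (4 + Y))² = (((-Y + P*Y) - 3) + (4 + Y))² = ((-3 - Y + P*Y) + (4 + Y))² = (1 + P*Y)²)
-9309/y(p, u(11)) = -9309/(1 - 13/2*(-285))² = -9309/(1 + 3705/2)² = -9309/((3707/2)²) = -9309/13741849/4 = -9309*4/13741849 = -37236/13741849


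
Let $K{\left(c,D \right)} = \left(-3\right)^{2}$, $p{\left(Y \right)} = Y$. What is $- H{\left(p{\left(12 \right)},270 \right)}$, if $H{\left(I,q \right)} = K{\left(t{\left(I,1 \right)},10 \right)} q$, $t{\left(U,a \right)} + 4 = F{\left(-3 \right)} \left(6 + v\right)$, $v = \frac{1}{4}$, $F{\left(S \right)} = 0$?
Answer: $-2430$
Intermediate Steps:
$v = \frac{1}{4} \approx 0.25$
$t{\left(U,a \right)} = -4$ ($t{\left(U,a \right)} = -4 + 0 \left(6 + \frac{1}{4}\right) = -4 + 0 \cdot \frac{25}{4} = -4 + 0 = -4$)
$K{\left(c,D \right)} = 9$
$H{\left(I,q \right)} = 9 q$
$- H{\left(p{\left(12 \right)},270 \right)} = - 9 \cdot 270 = \left(-1\right) 2430 = -2430$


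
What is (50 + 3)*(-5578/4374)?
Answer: -147817/2187 ≈ -67.589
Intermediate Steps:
(50 + 3)*(-5578/4374) = 53*(-5578*1/4374) = 53*(-2789/2187) = -147817/2187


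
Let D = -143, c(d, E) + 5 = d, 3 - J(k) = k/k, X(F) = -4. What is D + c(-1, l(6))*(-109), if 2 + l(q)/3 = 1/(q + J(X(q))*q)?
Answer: 511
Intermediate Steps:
J(k) = 2 (J(k) = 3 - k/k = 3 - 1*1 = 3 - 1 = 2)
l(q) = -6 + 1/q (l(q) = -6 + 3/(q + 2*q) = -6 + 3/((3*q)) = -6 + 3*(1/(3*q)) = -6 + 1/q)
c(d, E) = -5 + d
D + c(-1, l(6))*(-109) = -143 + (-5 - 1)*(-109) = -143 - 6*(-109) = -143 + 654 = 511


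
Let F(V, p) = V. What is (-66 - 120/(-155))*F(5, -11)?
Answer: -10110/31 ≈ -326.13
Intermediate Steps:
(-66 - 120/(-155))*F(5, -11) = (-66 - 120/(-155))*5 = (-66 - 120*(-1/155))*5 = (-66 + 24/31)*5 = -2022/31*5 = -10110/31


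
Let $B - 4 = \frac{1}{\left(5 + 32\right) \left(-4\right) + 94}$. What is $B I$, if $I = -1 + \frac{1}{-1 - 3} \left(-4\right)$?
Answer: $0$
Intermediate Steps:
$I = 0$ ($I = -1 + \frac{1}{-4} \left(-4\right) = -1 - -1 = -1 + 1 = 0$)
$B = \frac{215}{54}$ ($B = 4 + \frac{1}{\left(5 + 32\right) \left(-4\right) + 94} = 4 + \frac{1}{37 \left(-4\right) + 94} = 4 + \frac{1}{-148 + 94} = 4 + \frac{1}{-54} = 4 - \frac{1}{54} = \frac{215}{54} \approx 3.9815$)
$B I = \frac{215}{54} \cdot 0 = 0$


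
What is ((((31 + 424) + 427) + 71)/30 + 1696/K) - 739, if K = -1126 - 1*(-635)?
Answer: -10468427/14730 ≈ -710.69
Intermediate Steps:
K = -491 (K = -1126 + 635 = -491)
((((31 + 424) + 427) + 71)/30 + 1696/K) - 739 = ((((31 + 424) + 427) + 71)/30 + 1696/(-491)) - 739 = (((455 + 427) + 71)*(1/30) + 1696*(-1/491)) - 739 = ((882 + 71)*(1/30) - 1696/491) - 739 = (953*(1/30) - 1696/491) - 739 = (953/30 - 1696/491) - 739 = 417043/14730 - 739 = -10468427/14730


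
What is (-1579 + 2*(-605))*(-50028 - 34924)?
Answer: 236931128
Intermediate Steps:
(-1579 + 2*(-605))*(-50028 - 34924) = (-1579 - 1210)*(-84952) = -2789*(-84952) = 236931128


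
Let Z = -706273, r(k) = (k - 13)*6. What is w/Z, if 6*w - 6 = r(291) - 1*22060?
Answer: 10193/2118819 ≈ 0.0048107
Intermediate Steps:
r(k) = -78 + 6*k (r(k) = (-13 + k)*6 = -78 + 6*k)
w = -10193/3 (w = 1 + ((-78 + 6*291) - 1*22060)/6 = 1 + ((-78 + 1746) - 22060)/6 = 1 + (1668 - 22060)/6 = 1 + (1/6)*(-20392) = 1 - 10196/3 = -10193/3 ≈ -3397.7)
w/Z = -10193/3/(-706273) = -10193/3*(-1/706273) = 10193/2118819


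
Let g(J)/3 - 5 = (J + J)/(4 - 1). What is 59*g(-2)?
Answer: 649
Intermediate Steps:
g(J) = 15 + 2*J (g(J) = 15 + 3*((J + J)/(4 - 1)) = 15 + 3*((2*J)/3) = 15 + 3*((2*J)*(1/3)) = 15 + 3*(2*J/3) = 15 + 2*J)
59*g(-2) = 59*(15 + 2*(-2)) = 59*(15 - 4) = 59*11 = 649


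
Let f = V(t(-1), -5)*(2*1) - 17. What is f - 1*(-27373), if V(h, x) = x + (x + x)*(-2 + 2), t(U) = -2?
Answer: 27346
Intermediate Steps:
V(h, x) = x (V(h, x) = x + (2*x)*0 = x + 0 = x)
f = -27 (f = -10 - 17 = -27)
f - 1*(-27373) = -27 - 1*(-27373) = -27 + 27373 = 27346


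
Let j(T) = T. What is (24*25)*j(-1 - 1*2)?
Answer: -1800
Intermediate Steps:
(24*25)*j(-1 - 1*2) = (24*25)*(-1 - 1*2) = 600*(-1 - 2) = 600*(-3) = -1800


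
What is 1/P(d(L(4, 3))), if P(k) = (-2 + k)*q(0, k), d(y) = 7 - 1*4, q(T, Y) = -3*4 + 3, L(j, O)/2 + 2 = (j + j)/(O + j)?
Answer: -1/9 ≈ -0.11111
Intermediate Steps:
L(j, O) = -4 + 4*j/(O + j) (L(j, O) = -4 + 2*((j + j)/(O + j)) = -4 + 2*((2*j)/(O + j)) = -4 + 2*(2*j/(O + j)) = -4 + 4*j/(O + j))
q(T, Y) = -9 (q(T, Y) = -12 + 3 = -9)
d(y) = 3 (d(y) = 7 - 4 = 3)
P(k) = 18 - 9*k (P(k) = (-2 + k)*(-9) = 18 - 9*k)
1/P(d(L(4, 3))) = 1/(18 - 9*3) = 1/(18 - 27) = 1/(-9) = -1/9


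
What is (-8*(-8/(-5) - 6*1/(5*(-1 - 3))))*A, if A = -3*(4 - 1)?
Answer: 684/5 ≈ 136.80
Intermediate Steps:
A = -9 (A = -3*3 = -9)
(-8*(-8/(-5) - 6*1/(5*(-1 - 3))))*A = -8*(-8/(-5) - 6*1/(5*(-1 - 3)))*(-9) = -8*(-8*(-⅕) - 6/(5*(-4)))*(-9) = -8*(8/5 - 6/(-20))*(-9) = -8*(8/5 - 6*(-1/20))*(-9) = -8*(8/5 + 3/10)*(-9) = -8*19/10*(-9) = -76/5*(-9) = 684/5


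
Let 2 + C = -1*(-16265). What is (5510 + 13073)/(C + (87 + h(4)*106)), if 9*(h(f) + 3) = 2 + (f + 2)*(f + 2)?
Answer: 167247/148316 ≈ 1.1276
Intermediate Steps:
C = 16263 (C = -2 - 1*(-16265) = -2 + 16265 = 16263)
h(f) = -25/9 + (2 + f)²/9 (h(f) = -3 + (2 + (f + 2)*(f + 2))/9 = -3 + (2 + (2 + f)*(2 + f))/9 = -3 + (2 + (2 + f)²)/9 = -3 + (2/9 + (2 + f)²/9) = -25/9 + (2 + f)²/9)
(5510 + 13073)/(C + (87 + h(4)*106)) = (5510 + 13073)/(16263 + (87 + (-25/9 + (2 + 4)²/9)*106)) = 18583/(16263 + (87 + (-25/9 + (⅑)*6²)*106)) = 18583/(16263 + (87 + (-25/9 + (⅑)*36)*106)) = 18583/(16263 + (87 + (-25/9 + 4)*106)) = 18583/(16263 + (87 + (11/9)*106)) = 18583/(16263 + (87 + 1166/9)) = 18583/(16263 + 1949/9) = 18583/(148316/9) = 18583*(9/148316) = 167247/148316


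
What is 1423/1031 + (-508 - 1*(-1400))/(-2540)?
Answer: 673692/654685 ≈ 1.0290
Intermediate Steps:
1423/1031 + (-508 - 1*(-1400))/(-2540) = 1423*(1/1031) + (-508 + 1400)*(-1/2540) = 1423/1031 + 892*(-1/2540) = 1423/1031 - 223/635 = 673692/654685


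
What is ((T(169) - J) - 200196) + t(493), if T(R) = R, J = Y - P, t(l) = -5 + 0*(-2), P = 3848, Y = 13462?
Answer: -209646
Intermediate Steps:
t(l) = -5 (t(l) = -5 + 0 = -5)
J = 9614 (J = 13462 - 1*3848 = 13462 - 3848 = 9614)
((T(169) - J) - 200196) + t(493) = ((169 - 1*9614) - 200196) - 5 = ((169 - 9614) - 200196) - 5 = (-9445 - 200196) - 5 = -209641 - 5 = -209646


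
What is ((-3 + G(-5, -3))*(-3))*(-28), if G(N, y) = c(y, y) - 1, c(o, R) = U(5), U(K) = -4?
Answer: -672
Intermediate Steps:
c(o, R) = -4
G(N, y) = -5 (G(N, y) = -4 - 1 = -5)
((-3 + G(-5, -3))*(-3))*(-28) = ((-3 - 5)*(-3))*(-28) = -8*(-3)*(-28) = 24*(-28) = -672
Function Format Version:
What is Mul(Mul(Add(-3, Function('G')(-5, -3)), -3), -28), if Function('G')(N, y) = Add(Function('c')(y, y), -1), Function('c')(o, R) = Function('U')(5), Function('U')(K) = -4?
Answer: -672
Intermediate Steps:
Function('c')(o, R) = -4
Function('G')(N, y) = -5 (Function('G')(N, y) = Add(-4, -1) = -5)
Mul(Mul(Add(-3, Function('G')(-5, -3)), -3), -28) = Mul(Mul(Add(-3, -5), -3), -28) = Mul(Mul(-8, -3), -28) = Mul(24, -28) = -672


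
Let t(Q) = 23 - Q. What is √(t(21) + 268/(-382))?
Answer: 2*√11842/191 ≈ 1.1395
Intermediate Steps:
√(t(21) + 268/(-382)) = √((23 - 1*21) + 268/(-382)) = √((23 - 21) + 268*(-1/382)) = √(2 - 134/191) = √(248/191) = 2*√11842/191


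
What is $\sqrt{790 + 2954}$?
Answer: $12 \sqrt{26} \approx 61.188$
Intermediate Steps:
$\sqrt{790 + 2954} = \sqrt{3744} = 12 \sqrt{26}$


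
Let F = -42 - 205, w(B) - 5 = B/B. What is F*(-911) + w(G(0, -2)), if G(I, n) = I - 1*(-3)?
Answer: 225023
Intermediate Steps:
G(I, n) = 3 + I (G(I, n) = I + 3 = 3 + I)
w(B) = 6 (w(B) = 5 + B/B = 5 + 1 = 6)
F = -247
F*(-911) + w(G(0, -2)) = -247*(-911) + 6 = 225017 + 6 = 225023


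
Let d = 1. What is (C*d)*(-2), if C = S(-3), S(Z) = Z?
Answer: 6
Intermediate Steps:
C = -3
(C*d)*(-2) = -3*1*(-2) = -3*(-2) = 6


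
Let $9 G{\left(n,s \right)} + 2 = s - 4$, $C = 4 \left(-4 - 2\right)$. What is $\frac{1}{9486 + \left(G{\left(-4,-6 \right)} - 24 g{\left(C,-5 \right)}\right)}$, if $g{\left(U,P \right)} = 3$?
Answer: $\frac{3}{28238} \approx 0.00010624$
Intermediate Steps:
$C = -24$ ($C = 4 \left(-6\right) = -24$)
$G{\left(n,s \right)} = - \frac{2}{3} + \frac{s}{9}$ ($G{\left(n,s \right)} = - \frac{2}{9} + \frac{s - 4}{9} = - \frac{2}{9} + \frac{-4 + s}{9} = - \frac{2}{9} + \left(- \frac{4}{9} + \frac{s}{9}\right) = - \frac{2}{3} + \frac{s}{9}$)
$\frac{1}{9486 + \left(G{\left(-4,-6 \right)} - 24 g{\left(C,-5 \right)}\right)} = \frac{1}{9486 + \left(\left(- \frac{2}{3} + \frac{1}{9} \left(-6\right)\right) - 72\right)} = \frac{1}{9486 - \frac{220}{3}} = \frac{1}{\frac{28238}{3}} = \frac{3}{28238}$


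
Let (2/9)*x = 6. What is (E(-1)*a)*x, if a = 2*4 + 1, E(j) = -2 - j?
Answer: -243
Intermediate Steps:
x = 27 (x = (9/2)*6 = 27)
a = 9 (a = 8 + 1 = 9)
(E(-1)*a)*x = ((-2 - 1*(-1))*9)*27 = ((-2 + 1)*9)*27 = -1*9*27 = -9*27 = -243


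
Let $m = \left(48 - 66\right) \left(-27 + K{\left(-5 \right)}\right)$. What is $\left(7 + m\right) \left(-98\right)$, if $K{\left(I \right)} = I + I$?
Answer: $-65954$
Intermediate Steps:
$K{\left(I \right)} = 2 I$
$m = 666$ ($m = \left(48 - 66\right) \left(-27 + 2 \left(-5\right)\right) = - 18 \left(-27 - 10\right) = \left(-18\right) \left(-37\right) = 666$)
$\left(7 + m\right) \left(-98\right) = \left(7 + 666\right) \left(-98\right) = 673 \left(-98\right) = -65954$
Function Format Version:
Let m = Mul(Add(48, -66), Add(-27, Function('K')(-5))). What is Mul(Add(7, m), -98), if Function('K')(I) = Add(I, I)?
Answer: -65954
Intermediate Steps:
Function('K')(I) = Mul(2, I)
m = 666 (m = Mul(Add(48, -66), Add(-27, Mul(2, -5))) = Mul(-18, Add(-27, -10)) = Mul(-18, -37) = 666)
Mul(Add(7, m), -98) = Mul(Add(7, 666), -98) = Mul(673, -98) = -65954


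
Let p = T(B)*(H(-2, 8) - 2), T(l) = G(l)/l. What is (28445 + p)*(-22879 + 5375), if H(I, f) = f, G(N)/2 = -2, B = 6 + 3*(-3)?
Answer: -498041312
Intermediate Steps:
B = -3 (B = 6 - 9 = -3)
G(N) = -4 (G(N) = 2*(-2) = -4)
T(l) = -4/l
p = 8 (p = (-4/(-3))*(8 - 2) = -4*(-⅓)*6 = (4/3)*6 = 8)
(28445 + p)*(-22879 + 5375) = (28445 + 8)*(-22879 + 5375) = 28453*(-17504) = -498041312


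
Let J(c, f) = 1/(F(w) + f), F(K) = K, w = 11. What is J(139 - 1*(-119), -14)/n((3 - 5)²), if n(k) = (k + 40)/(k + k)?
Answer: -2/33 ≈ -0.060606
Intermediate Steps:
J(c, f) = 1/(11 + f)
n(k) = (40 + k)/(2*k) (n(k) = (40 + k)/((2*k)) = (40 + k)*(1/(2*k)) = (40 + k)/(2*k))
J(139 - 1*(-119), -14)/n((3 - 5)²) = 1/((11 - 14)*(((40 + (3 - 5)²)/(2*((3 - 5)²))))) = 1/((-3)*(((40 + (-2)²)/(2*((-2)²))))) = -8/(40 + 4)/3 = -1/(3*((½)*(¼)*44)) = -1/(3*11/2) = -⅓*2/11 = -2/33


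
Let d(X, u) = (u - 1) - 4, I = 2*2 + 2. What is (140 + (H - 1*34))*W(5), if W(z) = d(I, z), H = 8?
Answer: 0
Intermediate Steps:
I = 6 (I = 4 + 2 = 6)
d(X, u) = -5 + u (d(X, u) = (-1 + u) - 4 = -5 + u)
W(z) = -5 + z
(140 + (H - 1*34))*W(5) = (140 + (8 - 1*34))*(-5 + 5) = (140 + (8 - 34))*0 = (140 - 26)*0 = 114*0 = 0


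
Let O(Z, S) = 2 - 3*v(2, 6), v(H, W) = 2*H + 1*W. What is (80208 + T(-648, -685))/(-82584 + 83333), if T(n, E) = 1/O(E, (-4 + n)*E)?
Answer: 20989/196 ≈ 107.09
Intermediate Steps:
v(H, W) = W + 2*H (v(H, W) = 2*H + W = W + 2*H)
O(Z, S) = -28 (O(Z, S) = 2 - 3*(6 + 2*2) = 2 - 3*(6 + 4) = 2 - 3*10 = 2 - 30 = -28)
T(n, E) = -1/28 (T(n, E) = 1/(-28) = -1/28)
(80208 + T(-648, -685))/(-82584 + 83333) = (80208 - 1/28)/(-82584 + 83333) = (2245823/28)/749 = (2245823/28)*(1/749) = 20989/196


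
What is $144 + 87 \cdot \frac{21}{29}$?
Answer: $207$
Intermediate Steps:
$144 + 87 \cdot \frac{21}{29} = 144 + 63 = 207$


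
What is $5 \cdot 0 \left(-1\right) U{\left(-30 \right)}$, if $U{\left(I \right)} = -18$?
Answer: $0$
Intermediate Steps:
$5 \cdot 0 \left(-1\right) U{\left(-30 \right)} = 5 \cdot 0 \left(-1\right) \left(-18\right) = 0 \left(-1\right) \left(-18\right) = 0 \left(-18\right) = 0$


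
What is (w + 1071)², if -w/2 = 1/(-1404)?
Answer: 565267896649/492804 ≈ 1.1470e+6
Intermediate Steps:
w = 1/702 (w = -2/(-1404) = -2*(-1/1404) = 1/702 ≈ 0.0014245)
(w + 1071)² = (1/702 + 1071)² = (751843/702)² = 565267896649/492804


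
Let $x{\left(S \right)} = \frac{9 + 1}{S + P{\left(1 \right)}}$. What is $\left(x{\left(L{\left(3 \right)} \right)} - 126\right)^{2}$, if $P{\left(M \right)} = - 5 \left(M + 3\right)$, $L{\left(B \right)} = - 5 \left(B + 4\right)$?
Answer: $\frac{1926544}{121} \approx 15922.0$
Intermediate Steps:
$L{\left(B \right)} = -20 - 5 B$ ($L{\left(B \right)} = - 5 \left(4 + B\right) = -20 - 5 B$)
$P{\left(M \right)} = -15 - 5 M$ ($P{\left(M \right)} = - 5 \left(3 + M\right) = -15 - 5 M$)
$x{\left(S \right)} = \frac{10}{-20 + S}$ ($x{\left(S \right)} = \frac{9 + 1}{S - 20} = \frac{10}{S - 20} = \frac{10}{-20 + S}$)
$\left(x{\left(L{\left(3 \right)} \right)} - 126\right)^{2} = \left(\frac{10}{-20 - 35} - 126\right)^{2} = \left(\frac{10}{-55} - 126\right)^{2} = \left(10 \left(- \frac{1}{55}\right) - 126\right)^{2} = \left(- \frac{2}{11} - 126\right)^{2} = \left(- \frac{1388}{11}\right)^{2} = \frac{1926544}{121}$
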